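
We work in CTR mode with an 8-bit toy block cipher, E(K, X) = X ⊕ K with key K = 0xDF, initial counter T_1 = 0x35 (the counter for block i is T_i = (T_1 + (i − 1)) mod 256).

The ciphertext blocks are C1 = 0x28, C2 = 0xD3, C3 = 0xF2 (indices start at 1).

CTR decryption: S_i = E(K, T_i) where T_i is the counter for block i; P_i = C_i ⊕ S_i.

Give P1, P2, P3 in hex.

P1 = 0xC2, P2 = 0x3A, P3 = 0x1A

P1: T = 0x35, S = E(K, T) = 0xEA; 0x28 ⊕ 0xEA = 0xC2.
P2: T = 0x36, S = E(K, T) = 0xE9; 0xD3 ⊕ 0xE9 = 0x3A.
P3: T = 0x37, S = E(K, T) = 0xE8; 0xF2 ⊕ 0xE8 = 0x1A.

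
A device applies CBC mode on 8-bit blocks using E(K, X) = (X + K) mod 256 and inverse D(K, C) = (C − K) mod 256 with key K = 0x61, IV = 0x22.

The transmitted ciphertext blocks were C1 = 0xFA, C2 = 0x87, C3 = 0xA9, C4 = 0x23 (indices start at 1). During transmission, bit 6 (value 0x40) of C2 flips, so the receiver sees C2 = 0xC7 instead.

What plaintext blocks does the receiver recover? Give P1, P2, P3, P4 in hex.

P1 = 0xBB, P2 = 0x9C, P3 = 0x8F, P4 = 0x6B

CBC decryption: P_i = D(K, C_i) ⊕ C_{i−1}, with C_{0} = IV.
Only C2 changed, to 0xC7. In CBC, a change in C_i garbles P_i and flips the same bit in P_{i+1}. Decrypting the received ciphertext:
P1: D(K, 0xFA) = 0x99; 0x99 ⊕ 0x22 = 0xBB.
P2: D(K, 0xC7) = 0x66; 0x66 ⊕ 0xFA = 0x9C.
P3: D(K, 0xA9) = 0x48; 0x48 ⊕ 0xC7 = 0x8F.
P4: D(K, 0x23) = 0xC2; 0xC2 ⊕ 0xA9 = 0x6B.
Blocks that differ from the original plaintext: P2, P3.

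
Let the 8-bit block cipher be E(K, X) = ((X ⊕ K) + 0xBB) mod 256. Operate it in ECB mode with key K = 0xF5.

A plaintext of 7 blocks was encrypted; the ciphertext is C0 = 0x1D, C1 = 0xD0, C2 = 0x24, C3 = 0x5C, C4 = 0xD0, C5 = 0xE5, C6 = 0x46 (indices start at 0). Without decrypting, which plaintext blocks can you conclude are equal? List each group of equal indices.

P1 = P4

ECB encrypts each block independently with the same key, so equal ciphertext blocks imply equal plaintext blocks.
C1 = C4 = 0xD0, so P1 = P4.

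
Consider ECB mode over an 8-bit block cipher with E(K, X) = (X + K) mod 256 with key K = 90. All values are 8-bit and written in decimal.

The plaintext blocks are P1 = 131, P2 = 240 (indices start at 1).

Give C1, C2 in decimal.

ECB encryption: C_i = E(K, P_i).
C1: E(K, 131) = 221.
C2: E(K, 240) = 74.

C1 = 221, C2 = 74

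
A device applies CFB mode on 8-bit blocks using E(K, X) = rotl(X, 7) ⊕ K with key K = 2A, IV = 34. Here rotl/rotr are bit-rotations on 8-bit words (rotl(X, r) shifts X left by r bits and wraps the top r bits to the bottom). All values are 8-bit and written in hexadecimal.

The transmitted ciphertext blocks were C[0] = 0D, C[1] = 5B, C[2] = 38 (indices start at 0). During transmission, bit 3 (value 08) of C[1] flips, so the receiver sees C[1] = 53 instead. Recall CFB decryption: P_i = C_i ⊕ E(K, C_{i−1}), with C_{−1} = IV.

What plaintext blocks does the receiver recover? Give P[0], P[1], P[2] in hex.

P[0] = 3D, P[1] = FF, P[2] = BB

Only C[1] changed, to 53. In CFB, a change in C_i flips the same bit in P_i and garbles P_{i+1}. Decrypting the received ciphertext:
P[0]: E(K, 34) = 30; 0D ⊕ 30 = 3D.
P[1]: E(K, 0D) = AC; 53 ⊕ AC = FF.
P[2]: E(K, 53) = 83; 38 ⊕ 83 = BB.
Blocks that differ from the original plaintext: P[1], P[2].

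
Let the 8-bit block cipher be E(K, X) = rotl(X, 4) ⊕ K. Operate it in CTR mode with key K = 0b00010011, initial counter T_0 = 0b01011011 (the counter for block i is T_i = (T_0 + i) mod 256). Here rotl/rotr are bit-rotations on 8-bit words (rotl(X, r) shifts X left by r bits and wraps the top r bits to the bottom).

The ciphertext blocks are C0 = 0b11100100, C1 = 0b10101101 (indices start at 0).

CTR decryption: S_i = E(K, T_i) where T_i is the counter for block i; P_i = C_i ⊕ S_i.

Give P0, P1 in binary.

P0: T = 0b01011011, S = E(K, T) = 0b10100110; 0b11100100 ⊕ 0b10100110 = 0b01000010.
P1: T = 0b01011100, S = E(K, T) = 0b11010110; 0b10101101 ⊕ 0b11010110 = 0b01111011.

P0 = 0b01000010, P1 = 0b01111011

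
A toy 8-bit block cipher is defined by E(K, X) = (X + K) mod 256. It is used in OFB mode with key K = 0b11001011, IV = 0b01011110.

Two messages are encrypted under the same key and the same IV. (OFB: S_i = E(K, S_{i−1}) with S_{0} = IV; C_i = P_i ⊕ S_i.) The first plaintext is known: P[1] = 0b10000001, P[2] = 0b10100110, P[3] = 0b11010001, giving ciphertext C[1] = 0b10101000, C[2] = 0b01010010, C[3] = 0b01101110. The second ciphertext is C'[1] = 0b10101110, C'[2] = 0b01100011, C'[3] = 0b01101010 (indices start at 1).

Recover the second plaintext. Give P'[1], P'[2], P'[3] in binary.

In OFB with a reused IV, both messages share the same keystream S_i, so C_i ⊕ C'_i = P_i ⊕ P'_i and thus P'_i = P_i ⊕ C_i ⊕ C'_i.
P'[1]: 0b10000001 ⊕ 0b10101000 ⊕ 0b10101110 = 0b10000111.
P'[2]: 0b10100110 ⊕ 0b01010010 ⊕ 0b01100011 = 0b10010111.
P'[3]: 0b11010001 ⊕ 0b01101110 ⊕ 0b01101010 = 0b11010101.

P'[1] = 0b10000111, P'[2] = 0b10010111, P'[3] = 0b11010101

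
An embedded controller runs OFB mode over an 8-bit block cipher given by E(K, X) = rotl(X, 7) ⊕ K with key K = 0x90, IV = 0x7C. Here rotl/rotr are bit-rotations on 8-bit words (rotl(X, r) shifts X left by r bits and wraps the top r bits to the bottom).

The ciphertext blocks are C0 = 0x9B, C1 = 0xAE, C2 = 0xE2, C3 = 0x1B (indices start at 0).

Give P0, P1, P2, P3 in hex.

OFB decryption: S_i = E(K, S_{i−1}) with S_{−1} = IV; P_i = C_i ⊕ S_i.
P0: S = E(K, 0x7C) = 0xAE; 0x9B ⊕ 0xAE = 0x35.
P1: S = E(K, 0xAE) = 0xC7; 0xAE ⊕ 0xC7 = 0x69.
P2: S = E(K, 0xC7) = 0x73; 0xE2 ⊕ 0x73 = 0x91.
P3: S = E(K, 0x73) = 0x29; 0x1B ⊕ 0x29 = 0x32.

P0 = 0x35, P1 = 0x69, P2 = 0x91, P3 = 0x32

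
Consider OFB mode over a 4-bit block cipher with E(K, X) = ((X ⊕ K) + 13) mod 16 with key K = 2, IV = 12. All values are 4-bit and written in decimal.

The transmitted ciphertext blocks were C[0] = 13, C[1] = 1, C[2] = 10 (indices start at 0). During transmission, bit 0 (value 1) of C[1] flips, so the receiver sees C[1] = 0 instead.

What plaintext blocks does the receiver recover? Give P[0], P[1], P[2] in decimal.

P[0] = 6, P[1] = 6, P[2] = 11

OFB decryption: S_i = E(K, S_{i−1}) with S_{−1} = IV; P_i = C_i ⊕ S_i.
Only C[1] changed, to 0. In OFB, a change in C_i flips the same bit in P_i only; the keystream is unaffected. Decrypting the received ciphertext:
P[0]: S = E(K, 12) = 11; 13 ⊕ 11 = 6.
P[1]: S = E(K, 11) = 6; 0 ⊕ 6 = 6.
P[2]: S = E(K, 6) = 1; 10 ⊕ 1 = 11.
Blocks that differ from the original plaintext: P[1].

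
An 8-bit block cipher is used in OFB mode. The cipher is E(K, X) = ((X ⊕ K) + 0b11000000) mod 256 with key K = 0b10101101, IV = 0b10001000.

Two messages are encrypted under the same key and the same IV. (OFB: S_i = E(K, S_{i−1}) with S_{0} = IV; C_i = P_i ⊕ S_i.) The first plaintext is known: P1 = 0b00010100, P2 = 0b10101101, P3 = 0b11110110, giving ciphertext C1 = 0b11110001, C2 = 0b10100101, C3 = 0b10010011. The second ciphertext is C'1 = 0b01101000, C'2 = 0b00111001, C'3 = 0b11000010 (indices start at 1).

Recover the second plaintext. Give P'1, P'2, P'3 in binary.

P'1 = 0b10001101, P'2 = 0b00110001, P'3 = 0b10100111

In OFB with a reused IV, both messages share the same keystream S_i, so C_i ⊕ C'_i = P_i ⊕ P'_i and thus P'_i = P_i ⊕ C_i ⊕ C'_i.
P'1: 0b00010100 ⊕ 0b11110001 ⊕ 0b01101000 = 0b10001101.
P'2: 0b10101101 ⊕ 0b10100101 ⊕ 0b00111001 = 0b00110001.
P'3: 0b11110110 ⊕ 0b10010011 ⊕ 0b11000010 = 0b10100111.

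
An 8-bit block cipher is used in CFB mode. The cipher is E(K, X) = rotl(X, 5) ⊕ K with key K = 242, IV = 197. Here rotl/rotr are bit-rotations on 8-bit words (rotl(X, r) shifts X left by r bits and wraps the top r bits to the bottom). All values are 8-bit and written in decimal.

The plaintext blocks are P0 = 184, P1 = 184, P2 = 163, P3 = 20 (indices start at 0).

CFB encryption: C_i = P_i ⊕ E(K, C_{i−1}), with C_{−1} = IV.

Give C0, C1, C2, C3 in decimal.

C0: E(K, 197) = 74; 184 ⊕ 74 = 242.
C1: E(K, 242) = 172; 184 ⊕ 172 = 20.
C2: E(K, 20) = 112; 163 ⊕ 112 = 211.
C3: E(K, 211) = 136; 20 ⊕ 136 = 156.

C0 = 242, C1 = 20, C2 = 211, C3 = 156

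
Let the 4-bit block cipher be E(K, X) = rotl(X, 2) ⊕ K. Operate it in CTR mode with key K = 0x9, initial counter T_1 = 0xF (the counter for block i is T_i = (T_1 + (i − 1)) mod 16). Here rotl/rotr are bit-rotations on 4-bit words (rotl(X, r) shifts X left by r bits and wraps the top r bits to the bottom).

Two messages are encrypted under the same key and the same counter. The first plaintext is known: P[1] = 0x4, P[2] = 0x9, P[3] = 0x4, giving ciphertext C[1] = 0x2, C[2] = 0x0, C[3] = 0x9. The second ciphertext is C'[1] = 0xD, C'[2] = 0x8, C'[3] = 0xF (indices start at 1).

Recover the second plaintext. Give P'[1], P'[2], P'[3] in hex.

P'[1] = 0xB, P'[2] = 0x1, P'[3] = 0x2

In CTR with a reused counter, both messages share the same keystream S_i, so C_i ⊕ C'_i = P_i ⊕ P'_i and thus P'_i = P_i ⊕ C_i ⊕ C'_i.
P'[1]: 0x4 ⊕ 0x2 ⊕ 0xD = 0xB.
P'[2]: 0x9 ⊕ 0x0 ⊕ 0x8 = 0x1.
P'[3]: 0x4 ⊕ 0x9 ⊕ 0xF = 0x2.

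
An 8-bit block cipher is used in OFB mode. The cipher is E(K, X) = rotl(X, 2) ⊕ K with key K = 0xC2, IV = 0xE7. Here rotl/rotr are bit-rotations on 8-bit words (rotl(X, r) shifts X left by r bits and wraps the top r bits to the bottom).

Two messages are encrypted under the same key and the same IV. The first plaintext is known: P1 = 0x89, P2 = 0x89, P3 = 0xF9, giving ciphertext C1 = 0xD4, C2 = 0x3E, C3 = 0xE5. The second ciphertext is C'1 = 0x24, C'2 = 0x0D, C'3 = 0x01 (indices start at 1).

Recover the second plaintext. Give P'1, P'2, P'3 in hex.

In OFB with a reused IV, both messages share the same keystream S_i, so C_i ⊕ C'_i = P_i ⊕ P'_i and thus P'_i = P_i ⊕ C_i ⊕ C'_i.
P'1: 0x89 ⊕ 0xD4 ⊕ 0x24 = 0x79.
P'2: 0x89 ⊕ 0x3E ⊕ 0x0D = 0xBA.
P'3: 0xF9 ⊕ 0xE5 ⊕ 0x01 = 0x1D.

P'1 = 0x79, P'2 = 0xBA, P'3 = 0x1D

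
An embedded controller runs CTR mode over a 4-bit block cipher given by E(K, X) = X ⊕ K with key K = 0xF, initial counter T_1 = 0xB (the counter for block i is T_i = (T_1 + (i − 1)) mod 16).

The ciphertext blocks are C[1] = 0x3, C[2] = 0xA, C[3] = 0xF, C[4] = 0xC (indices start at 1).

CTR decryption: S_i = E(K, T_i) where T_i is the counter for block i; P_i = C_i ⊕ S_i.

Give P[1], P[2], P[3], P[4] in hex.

P[1]: T = 0xB, S = E(K, T) = 0x4; 0x3 ⊕ 0x4 = 0x7.
P[2]: T = 0xC, S = E(K, T) = 0x3; 0xA ⊕ 0x3 = 0x9.
P[3]: T = 0xD, S = E(K, T) = 0x2; 0xF ⊕ 0x2 = 0xD.
P[4]: T = 0xE, S = E(K, T) = 0x1; 0xC ⊕ 0x1 = 0xD.

P[1] = 0x7, P[2] = 0x9, P[3] = 0xD, P[4] = 0xD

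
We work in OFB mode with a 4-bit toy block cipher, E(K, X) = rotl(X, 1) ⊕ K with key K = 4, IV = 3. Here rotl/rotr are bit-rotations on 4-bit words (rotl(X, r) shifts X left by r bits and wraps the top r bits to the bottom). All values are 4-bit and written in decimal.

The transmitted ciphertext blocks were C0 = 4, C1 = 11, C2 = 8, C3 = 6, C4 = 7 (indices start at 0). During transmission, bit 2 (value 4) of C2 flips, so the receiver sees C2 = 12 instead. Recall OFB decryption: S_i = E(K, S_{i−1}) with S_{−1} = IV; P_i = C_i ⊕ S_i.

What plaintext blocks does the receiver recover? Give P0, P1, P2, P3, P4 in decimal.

P0 = 6, P1 = 11, P2 = 8, P3 = 10, P4 = 10

Only C2 changed, to 12. In OFB, a change in C_i flips the same bit in P_i only; the keystream is unaffected. Decrypting the received ciphertext:
P0: S = E(K, 3) = 2; 4 ⊕ 2 = 6.
P1: S = E(K, 2) = 0; 11 ⊕ 0 = 11.
P2: S = E(K, 0) = 4; 12 ⊕ 4 = 8.
P3: S = E(K, 4) = 12; 6 ⊕ 12 = 10.
P4: S = E(K, 12) = 13; 7 ⊕ 13 = 10.
Blocks that differ from the original plaintext: P2.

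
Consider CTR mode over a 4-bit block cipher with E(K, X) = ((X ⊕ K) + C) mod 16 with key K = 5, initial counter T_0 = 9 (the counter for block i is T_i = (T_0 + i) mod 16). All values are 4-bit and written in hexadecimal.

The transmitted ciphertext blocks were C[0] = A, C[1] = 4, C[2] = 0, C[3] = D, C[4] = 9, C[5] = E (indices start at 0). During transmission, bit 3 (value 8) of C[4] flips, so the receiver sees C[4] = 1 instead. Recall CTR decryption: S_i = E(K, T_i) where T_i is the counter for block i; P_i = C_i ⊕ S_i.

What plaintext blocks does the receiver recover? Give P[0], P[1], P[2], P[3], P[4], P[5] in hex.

P[0] = 2, P[1] = F, P[2] = A, P[3] = 8, P[4] = 5, P[5] = 9

Only C[4] changed, to 1. In CTR, a change in C_i flips the same bit in P_i only; the keystream is unaffected. Decrypting the received ciphertext:
P[0]: T = 9, S = E(K, T) = 8; A ⊕ 8 = 2.
P[1]: T = A, S = E(K, T) = B; 4 ⊕ B = F.
P[2]: T = B, S = E(K, T) = A; 0 ⊕ A = A.
P[3]: T = C, S = E(K, T) = 5; D ⊕ 5 = 8.
P[4]: T = D, S = E(K, T) = 4; 1 ⊕ 4 = 5.
P[5]: T = E, S = E(K, T) = 7; E ⊕ 7 = 9.
Blocks that differ from the original plaintext: P[4].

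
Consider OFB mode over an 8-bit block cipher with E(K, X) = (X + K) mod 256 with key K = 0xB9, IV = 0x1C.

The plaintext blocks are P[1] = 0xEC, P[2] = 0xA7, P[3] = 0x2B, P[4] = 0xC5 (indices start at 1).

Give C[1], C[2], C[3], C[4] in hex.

C[1] = 0x39, C[2] = 0x29, C[3] = 0x6C, C[4] = 0xC5

OFB encryption: S_i = E(K, S_{i−1}) with S_{0} = IV; C_i = P_i ⊕ S_i.
C[1]: S = E(K, 0x1C) = 0xD5; 0xEC ⊕ 0xD5 = 0x39.
C[2]: S = E(K, 0xD5) = 0x8E; 0xA7 ⊕ 0x8E = 0x29.
C[3]: S = E(K, 0x8E) = 0x47; 0x2B ⊕ 0x47 = 0x6C.
C[4]: S = E(K, 0x47) = 0x00; 0xC5 ⊕ 0x00 = 0xC5.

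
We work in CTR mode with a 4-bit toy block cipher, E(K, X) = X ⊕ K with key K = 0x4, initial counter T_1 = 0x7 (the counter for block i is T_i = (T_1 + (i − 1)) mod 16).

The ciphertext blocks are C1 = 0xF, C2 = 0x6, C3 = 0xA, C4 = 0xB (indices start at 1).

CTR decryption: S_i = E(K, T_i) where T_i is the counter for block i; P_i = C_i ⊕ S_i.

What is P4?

P4: T = 0xA, S = E(K, T) = 0xE; 0xB ⊕ 0xE = 0x5.

P4 = 0x5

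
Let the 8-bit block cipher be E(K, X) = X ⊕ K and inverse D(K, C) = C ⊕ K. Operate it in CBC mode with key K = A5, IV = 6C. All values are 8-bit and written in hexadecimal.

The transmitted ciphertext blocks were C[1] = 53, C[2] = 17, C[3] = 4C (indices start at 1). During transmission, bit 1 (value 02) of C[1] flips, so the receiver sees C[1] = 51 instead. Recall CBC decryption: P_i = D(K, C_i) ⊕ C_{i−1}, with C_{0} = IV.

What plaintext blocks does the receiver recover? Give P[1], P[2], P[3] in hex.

Only C[1] changed, to 51. In CBC, a change in C_i garbles P_i and flips the same bit in P_{i+1}. Decrypting the received ciphertext:
P[1]: D(K, 51) = F4; F4 ⊕ 6C = 98.
P[2]: D(K, 17) = B2; B2 ⊕ 51 = E3.
P[3]: D(K, 4C) = E9; E9 ⊕ 17 = FE.
Blocks that differ from the original plaintext: P[1], P[2].

P[1] = 98, P[2] = E3, P[3] = FE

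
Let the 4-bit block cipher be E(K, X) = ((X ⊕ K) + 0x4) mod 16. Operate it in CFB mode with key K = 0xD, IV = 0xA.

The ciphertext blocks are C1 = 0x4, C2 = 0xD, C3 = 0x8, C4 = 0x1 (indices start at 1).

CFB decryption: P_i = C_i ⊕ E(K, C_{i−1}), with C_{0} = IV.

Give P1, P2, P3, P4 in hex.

P1 = 0xF, P2 = 0x0, P3 = 0xC, P4 = 0x8

P1: E(K, 0xA) = 0xB; 0x4 ⊕ 0xB = 0xF.
P2: E(K, 0x4) = 0xD; 0xD ⊕ 0xD = 0x0.
P3: E(K, 0xD) = 0x4; 0x8 ⊕ 0x4 = 0xC.
P4: E(K, 0x8) = 0x9; 0x1 ⊕ 0x9 = 0x8.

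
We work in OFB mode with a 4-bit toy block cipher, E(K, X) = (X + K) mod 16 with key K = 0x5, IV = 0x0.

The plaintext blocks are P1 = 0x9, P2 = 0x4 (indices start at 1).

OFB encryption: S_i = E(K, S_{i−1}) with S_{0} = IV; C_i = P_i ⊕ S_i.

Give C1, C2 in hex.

C1: S = E(K, 0x0) = 0x5; 0x9 ⊕ 0x5 = 0xC.
C2: S = E(K, 0x5) = 0xA; 0x4 ⊕ 0xA = 0xE.

C1 = 0xC, C2 = 0xE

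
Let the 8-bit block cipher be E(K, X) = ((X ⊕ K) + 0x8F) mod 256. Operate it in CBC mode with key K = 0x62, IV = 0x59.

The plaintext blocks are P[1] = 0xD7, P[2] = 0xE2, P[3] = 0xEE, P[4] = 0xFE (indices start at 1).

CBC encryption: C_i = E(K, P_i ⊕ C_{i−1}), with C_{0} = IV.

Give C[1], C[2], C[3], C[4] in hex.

C[1] = 0x7B, C[2] = 0x8A, C[3] = 0x95, C[4] = 0x98

C[1]: P[1] ⊕ 0x59 = 0x8E; E(K, 0x8E) = 0x7B.
C[2]: P[2] ⊕ 0x7B = 0x99; E(K, 0x99) = 0x8A.
C[3]: P[3] ⊕ 0x8A = 0x64; E(K, 0x64) = 0x95.
C[4]: P[4] ⊕ 0x95 = 0x6B; E(K, 0x6B) = 0x98.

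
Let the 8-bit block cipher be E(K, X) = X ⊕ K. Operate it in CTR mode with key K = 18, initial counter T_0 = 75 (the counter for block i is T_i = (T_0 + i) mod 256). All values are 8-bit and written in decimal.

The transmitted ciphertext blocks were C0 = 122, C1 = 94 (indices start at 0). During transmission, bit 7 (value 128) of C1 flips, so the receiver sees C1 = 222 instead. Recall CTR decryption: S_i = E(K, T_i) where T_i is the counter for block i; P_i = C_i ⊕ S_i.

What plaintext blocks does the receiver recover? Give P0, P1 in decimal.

P0 = 35, P1 = 128

Only C1 changed, to 222. In CTR, a change in C_i flips the same bit in P_i only; the keystream is unaffected. Decrypting the received ciphertext:
P0: T = 75, S = E(K, T) = 89; 122 ⊕ 89 = 35.
P1: T = 76, S = E(K, T) = 94; 222 ⊕ 94 = 128.
Blocks that differ from the original plaintext: P1.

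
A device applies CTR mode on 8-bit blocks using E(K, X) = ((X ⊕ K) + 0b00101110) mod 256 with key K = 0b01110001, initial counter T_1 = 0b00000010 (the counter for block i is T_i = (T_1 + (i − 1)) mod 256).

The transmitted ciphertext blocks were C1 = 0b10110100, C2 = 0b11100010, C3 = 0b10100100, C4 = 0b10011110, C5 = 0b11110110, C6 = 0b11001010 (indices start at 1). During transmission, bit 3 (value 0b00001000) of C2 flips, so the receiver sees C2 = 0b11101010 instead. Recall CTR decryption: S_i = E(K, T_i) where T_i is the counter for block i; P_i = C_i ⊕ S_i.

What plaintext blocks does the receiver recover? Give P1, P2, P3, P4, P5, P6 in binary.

Only C2 changed, to 0b11101010. In CTR, a change in C_i flips the same bit in P_i only; the keystream is unaffected. Decrypting the received ciphertext:
P1: T = 0b00000010, S = E(K, T) = 0b10100001; 0b10110100 ⊕ 0b10100001 = 0b00010101.
P2: T = 0b00000011, S = E(K, T) = 0b10100000; 0b11101010 ⊕ 0b10100000 = 0b01001010.
P3: T = 0b00000100, S = E(K, T) = 0b10100011; 0b10100100 ⊕ 0b10100011 = 0b00000111.
P4: T = 0b00000101, S = E(K, T) = 0b10100010; 0b10011110 ⊕ 0b10100010 = 0b00111100.
P5: T = 0b00000110, S = E(K, T) = 0b10100101; 0b11110110 ⊕ 0b10100101 = 0b01010011.
P6: T = 0b00000111, S = E(K, T) = 0b10100100; 0b11001010 ⊕ 0b10100100 = 0b01101110.
Blocks that differ from the original plaintext: P2.

P1 = 0b00010101, P2 = 0b01001010, P3 = 0b00000111, P4 = 0b00111100, P5 = 0b01010011, P6 = 0b01101110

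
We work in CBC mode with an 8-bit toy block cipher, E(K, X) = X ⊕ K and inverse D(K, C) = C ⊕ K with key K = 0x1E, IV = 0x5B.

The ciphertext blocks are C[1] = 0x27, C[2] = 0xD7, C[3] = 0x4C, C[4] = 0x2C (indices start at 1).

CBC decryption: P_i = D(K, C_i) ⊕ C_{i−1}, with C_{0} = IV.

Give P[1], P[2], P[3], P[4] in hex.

P[1]: D(K, 0x27) = 0x39; 0x39 ⊕ 0x5B = 0x62.
P[2]: D(K, 0xD7) = 0xC9; 0xC9 ⊕ 0x27 = 0xEE.
P[3]: D(K, 0x4C) = 0x52; 0x52 ⊕ 0xD7 = 0x85.
P[4]: D(K, 0x2C) = 0x32; 0x32 ⊕ 0x4C = 0x7E.

P[1] = 0x62, P[2] = 0xEE, P[3] = 0x85, P[4] = 0x7E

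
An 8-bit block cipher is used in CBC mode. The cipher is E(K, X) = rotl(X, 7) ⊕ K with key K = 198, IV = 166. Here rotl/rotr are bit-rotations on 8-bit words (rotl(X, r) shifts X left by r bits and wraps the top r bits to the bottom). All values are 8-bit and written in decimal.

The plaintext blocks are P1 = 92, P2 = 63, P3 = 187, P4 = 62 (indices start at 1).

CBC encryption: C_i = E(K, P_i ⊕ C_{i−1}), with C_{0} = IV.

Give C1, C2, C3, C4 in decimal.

C1 = 187, C2 = 132, C3 = 89, C4 = 117

C1: P1 ⊕ 166 = 250; E(K, 250) = 187.
C2: P2 ⊕ 187 = 132; E(K, 132) = 132.
C3: P3 ⊕ 132 = 63; E(K, 63) = 89.
C4: P4 ⊕ 89 = 103; E(K, 103) = 117.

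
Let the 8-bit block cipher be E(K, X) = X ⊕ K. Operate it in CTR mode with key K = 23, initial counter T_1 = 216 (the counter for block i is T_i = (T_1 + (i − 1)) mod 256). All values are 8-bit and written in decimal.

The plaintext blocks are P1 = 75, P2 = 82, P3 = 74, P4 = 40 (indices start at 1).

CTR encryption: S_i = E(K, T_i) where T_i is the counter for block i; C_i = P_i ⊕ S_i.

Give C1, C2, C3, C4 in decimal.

C1: T = 216, S = E(K, T) = 207; 75 ⊕ 207 = 132.
C2: T = 217, S = E(K, T) = 206; 82 ⊕ 206 = 156.
C3: T = 218, S = E(K, T) = 205; 74 ⊕ 205 = 135.
C4: T = 219, S = E(K, T) = 204; 40 ⊕ 204 = 228.

C1 = 132, C2 = 156, C3 = 135, C4 = 228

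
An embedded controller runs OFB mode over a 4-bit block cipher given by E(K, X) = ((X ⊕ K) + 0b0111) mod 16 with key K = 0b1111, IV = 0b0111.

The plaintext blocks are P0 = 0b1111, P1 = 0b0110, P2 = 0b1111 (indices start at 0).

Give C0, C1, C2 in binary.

OFB encryption: S_i = E(K, S_{i−1}) with S_{−1} = IV; C_i = P_i ⊕ S_i.
C0: S = E(K, 0b0111) = 0b1111; 0b1111 ⊕ 0b1111 = 0b0000.
C1: S = E(K, 0b1111) = 0b0111; 0b0110 ⊕ 0b0111 = 0b0001.
C2: S = E(K, 0b0111) = 0b1111; 0b1111 ⊕ 0b1111 = 0b0000.

C0 = 0b0000, C1 = 0b0001, C2 = 0b0000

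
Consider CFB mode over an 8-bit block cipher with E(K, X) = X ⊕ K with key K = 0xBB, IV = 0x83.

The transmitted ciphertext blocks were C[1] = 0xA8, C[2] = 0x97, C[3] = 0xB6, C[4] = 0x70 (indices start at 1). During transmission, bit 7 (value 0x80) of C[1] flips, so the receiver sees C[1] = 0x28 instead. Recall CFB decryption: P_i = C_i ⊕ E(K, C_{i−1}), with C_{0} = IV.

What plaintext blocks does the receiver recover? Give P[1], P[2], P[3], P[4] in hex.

Only C[1] changed, to 0x28. In CFB, a change in C_i flips the same bit in P_i and garbles P_{i+1}. Decrypting the received ciphertext:
P[1]: E(K, 0x83) = 0x38; 0x28 ⊕ 0x38 = 0x10.
P[2]: E(K, 0x28) = 0x93; 0x97 ⊕ 0x93 = 0x04.
P[3]: E(K, 0x97) = 0x2C; 0xB6 ⊕ 0x2C = 0x9A.
P[4]: E(K, 0xB6) = 0x0D; 0x70 ⊕ 0x0D = 0x7D.
Blocks that differ from the original plaintext: P[1], P[2].

P[1] = 0x10, P[2] = 0x04, P[3] = 0x9A, P[4] = 0x7D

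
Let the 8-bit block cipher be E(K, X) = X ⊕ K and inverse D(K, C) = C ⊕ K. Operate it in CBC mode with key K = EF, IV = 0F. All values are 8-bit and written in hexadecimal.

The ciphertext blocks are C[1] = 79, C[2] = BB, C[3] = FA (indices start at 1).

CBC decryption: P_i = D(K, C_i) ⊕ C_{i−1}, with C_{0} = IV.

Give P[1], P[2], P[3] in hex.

P[1] = 99, P[2] = 2D, P[3] = AE

P[1]: D(K, 79) = 96; 96 ⊕ 0F = 99.
P[2]: D(K, BB) = 54; 54 ⊕ 79 = 2D.
P[3]: D(K, FA) = 15; 15 ⊕ BB = AE.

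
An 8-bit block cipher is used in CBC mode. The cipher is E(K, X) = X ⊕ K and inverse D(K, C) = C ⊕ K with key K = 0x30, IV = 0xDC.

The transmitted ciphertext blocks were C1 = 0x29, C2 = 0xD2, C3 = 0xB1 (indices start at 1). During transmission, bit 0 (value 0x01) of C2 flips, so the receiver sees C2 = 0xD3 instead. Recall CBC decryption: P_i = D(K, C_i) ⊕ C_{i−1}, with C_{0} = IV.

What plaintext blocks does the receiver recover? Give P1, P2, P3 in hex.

P1 = 0xC5, P2 = 0xCA, P3 = 0x52

Only C2 changed, to 0xD3. In CBC, a change in C_i garbles P_i and flips the same bit in P_{i+1}. Decrypting the received ciphertext:
P1: D(K, 0x29) = 0x19; 0x19 ⊕ 0xDC = 0xC5.
P2: D(K, 0xD3) = 0xE3; 0xE3 ⊕ 0x29 = 0xCA.
P3: D(K, 0xB1) = 0x81; 0x81 ⊕ 0xD3 = 0x52.
Blocks that differ from the original plaintext: P2, P3.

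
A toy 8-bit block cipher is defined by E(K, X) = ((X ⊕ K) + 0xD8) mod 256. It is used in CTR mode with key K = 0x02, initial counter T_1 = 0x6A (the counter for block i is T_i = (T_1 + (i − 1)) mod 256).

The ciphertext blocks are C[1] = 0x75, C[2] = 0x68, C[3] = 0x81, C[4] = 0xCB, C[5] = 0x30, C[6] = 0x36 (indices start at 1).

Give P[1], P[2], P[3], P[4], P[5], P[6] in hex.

CTR decryption: S_i = E(K, T_i) where T_i is the counter for block i; P_i = C_i ⊕ S_i.
P[1]: T = 0x6A, S = E(K, T) = 0x40; 0x75 ⊕ 0x40 = 0x35.
P[2]: T = 0x6B, S = E(K, T) = 0x41; 0x68 ⊕ 0x41 = 0x29.
P[3]: T = 0x6C, S = E(K, T) = 0x46; 0x81 ⊕ 0x46 = 0xC7.
P[4]: T = 0x6D, S = E(K, T) = 0x47; 0xCB ⊕ 0x47 = 0x8C.
P[5]: T = 0x6E, S = E(K, T) = 0x44; 0x30 ⊕ 0x44 = 0x74.
P[6]: T = 0x6F, S = E(K, T) = 0x45; 0x36 ⊕ 0x45 = 0x73.

P[1] = 0x35, P[2] = 0x29, P[3] = 0xC7, P[4] = 0x8C, P[5] = 0x74, P[6] = 0x73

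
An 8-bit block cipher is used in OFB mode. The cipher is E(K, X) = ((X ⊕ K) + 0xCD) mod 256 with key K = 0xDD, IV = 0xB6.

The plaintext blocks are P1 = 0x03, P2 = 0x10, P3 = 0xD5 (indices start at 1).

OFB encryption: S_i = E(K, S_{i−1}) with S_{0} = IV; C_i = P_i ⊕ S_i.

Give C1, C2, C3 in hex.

C1: S = E(K, 0xB6) = 0x38; 0x03 ⊕ 0x38 = 0x3B.
C2: S = E(K, 0x38) = 0xB2; 0x10 ⊕ 0xB2 = 0xA2.
C3: S = E(K, 0xB2) = 0x3C; 0xD5 ⊕ 0x3C = 0xE9.

C1 = 0x3B, C2 = 0xA2, C3 = 0xE9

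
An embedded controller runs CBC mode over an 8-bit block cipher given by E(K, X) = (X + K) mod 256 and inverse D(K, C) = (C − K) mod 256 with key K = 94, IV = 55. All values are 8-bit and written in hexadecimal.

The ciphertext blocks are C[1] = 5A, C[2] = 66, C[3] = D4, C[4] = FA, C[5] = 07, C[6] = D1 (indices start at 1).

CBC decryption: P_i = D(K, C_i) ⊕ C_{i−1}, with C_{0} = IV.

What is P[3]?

P[3] = 26

P[3]: D(K, D4) = 40; 40 ⊕ 66 = 26.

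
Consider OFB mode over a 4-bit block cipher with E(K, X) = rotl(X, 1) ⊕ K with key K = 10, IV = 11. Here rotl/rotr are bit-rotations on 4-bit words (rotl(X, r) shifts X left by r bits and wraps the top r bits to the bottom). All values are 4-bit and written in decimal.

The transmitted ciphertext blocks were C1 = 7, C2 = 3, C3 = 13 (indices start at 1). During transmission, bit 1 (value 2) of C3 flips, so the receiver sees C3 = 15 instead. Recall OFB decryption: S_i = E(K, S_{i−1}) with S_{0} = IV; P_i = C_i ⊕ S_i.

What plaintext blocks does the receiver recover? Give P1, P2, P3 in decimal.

Only C3 changed, to 15. In OFB, a change in C_i flips the same bit in P_i only; the keystream is unaffected. Decrypting the received ciphertext:
P1: S = E(K, 11) = 13; 7 ⊕ 13 = 10.
P2: S = E(K, 13) = 1; 3 ⊕ 1 = 2.
P3: S = E(K, 1) = 8; 15 ⊕ 8 = 7.
Blocks that differ from the original plaintext: P3.

P1 = 10, P2 = 2, P3 = 7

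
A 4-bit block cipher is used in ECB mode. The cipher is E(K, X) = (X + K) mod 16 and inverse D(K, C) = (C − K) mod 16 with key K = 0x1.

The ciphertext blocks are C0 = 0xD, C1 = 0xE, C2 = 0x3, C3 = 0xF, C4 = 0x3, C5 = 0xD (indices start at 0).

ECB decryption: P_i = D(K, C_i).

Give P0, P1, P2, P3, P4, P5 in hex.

P0 = 0xC, P1 = 0xD, P2 = 0x2, P3 = 0xE, P4 = 0x2, P5 = 0xC

P0: D(K, 0xD) = 0xC.
P1: D(K, 0xE) = 0xD.
P2: D(K, 0x3) = 0x2.
P3: D(K, 0xF) = 0xE.
P4: D(K, 0x3) = 0x2.
P5: D(K, 0xD) = 0xC.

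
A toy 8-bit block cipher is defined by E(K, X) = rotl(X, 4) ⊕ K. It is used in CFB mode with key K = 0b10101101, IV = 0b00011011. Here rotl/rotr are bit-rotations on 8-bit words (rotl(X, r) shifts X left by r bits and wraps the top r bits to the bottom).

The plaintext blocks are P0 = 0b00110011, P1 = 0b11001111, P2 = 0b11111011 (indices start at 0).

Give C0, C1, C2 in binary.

C0 = 0b00101111, C1 = 0b10010000, C2 = 0b01011111

CFB encryption: C_i = P_i ⊕ E(K, C_{i−1}), with C_{−1} = IV.
C0: E(K, 0b00011011) = 0b00011100; 0b00110011 ⊕ 0b00011100 = 0b00101111.
C1: E(K, 0b00101111) = 0b01011111; 0b11001111 ⊕ 0b01011111 = 0b10010000.
C2: E(K, 0b10010000) = 0b10100100; 0b11111011 ⊕ 0b10100100 = 0b01011111.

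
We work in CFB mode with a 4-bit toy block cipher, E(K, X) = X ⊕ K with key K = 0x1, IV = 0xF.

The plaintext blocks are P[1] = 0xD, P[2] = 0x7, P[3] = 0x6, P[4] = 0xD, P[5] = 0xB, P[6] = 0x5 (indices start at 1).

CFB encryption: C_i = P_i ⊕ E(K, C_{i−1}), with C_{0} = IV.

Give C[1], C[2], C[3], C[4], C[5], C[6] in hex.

C[1]: E(K, 0xF) = 0xE; 0xD ⊕ 0xE = 0x3.
C[2]: E(K, 0x3) = 0x2; 0x7 ⊕ 0x2 = 0x5.
C[3]: E(K, 0x5) = 0x4; 0x6 ⊕ 0x4 = 0x2.
C[4]: E(K, 0x2) = 0x3; 0xD ⊕ 0x3 = 0xE.
C[5]: E(K, 0xE) = 0xF; 0xB ⊕ 0xF = 0x4.
C[6]: E(K, 0x4) = 0x5; 0x5 ⊕ 0x5 = 0x0.

C[1] = 0x3, C[2] = 0x5, C[3] = 0x2, C[4] = 0xE, C[5] = 0x4, C[6] = 0x0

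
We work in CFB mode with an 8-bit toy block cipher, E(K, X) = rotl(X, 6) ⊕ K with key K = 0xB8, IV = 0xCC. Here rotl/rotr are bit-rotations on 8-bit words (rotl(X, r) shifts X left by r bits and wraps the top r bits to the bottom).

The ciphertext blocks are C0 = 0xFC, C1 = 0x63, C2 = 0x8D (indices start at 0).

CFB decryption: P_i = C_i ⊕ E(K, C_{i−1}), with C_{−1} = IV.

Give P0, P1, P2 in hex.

P0: E(K, 0xCC) = 0x8B; 0xFC ⊕ 0x8B = 0x77.
P1: E(K, 0xFC) = 0x87; 0x63 ⊕ 0x87 = 0xE4.
P2: E(K, 0x63) = 0x60; 0x8D ⊕ 0x60 = 0xED.

P0 = 0x77, P1 = 0xE4, P2 = 0xED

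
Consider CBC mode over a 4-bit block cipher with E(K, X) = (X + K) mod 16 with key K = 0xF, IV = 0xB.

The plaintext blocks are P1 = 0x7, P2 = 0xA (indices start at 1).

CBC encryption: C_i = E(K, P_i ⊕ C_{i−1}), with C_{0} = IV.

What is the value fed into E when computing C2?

0x1

C1: P1 ⊕ 0xB = 0xC; E(K, 0xC) = 0xB.
C2: P2 ⊕ 0xB = 0x1; E(K, 0x1) = 0x0.
So the input to E for block 2 is 0x1.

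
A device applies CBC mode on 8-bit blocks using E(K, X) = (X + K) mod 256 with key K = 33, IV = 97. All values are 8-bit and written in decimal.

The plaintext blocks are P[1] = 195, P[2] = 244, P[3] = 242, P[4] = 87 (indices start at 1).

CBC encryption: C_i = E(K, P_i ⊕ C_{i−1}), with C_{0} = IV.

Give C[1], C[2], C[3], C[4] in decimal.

C[1] = 195, C[2] = 88, C[3] = 203, C[4] = 189

C[1]: P[1] ⊕ 97 = 162; E(K, 162) = 195.
C[2]: P[2] ⊕ 195 = 55; E(K, 55) = 88.
C[3]: P[3] ⊕ 88 = 170; E(K, 170) = 203.
C[4]: P[4] ⊕ 203 = 156; E(K, 156) = 189.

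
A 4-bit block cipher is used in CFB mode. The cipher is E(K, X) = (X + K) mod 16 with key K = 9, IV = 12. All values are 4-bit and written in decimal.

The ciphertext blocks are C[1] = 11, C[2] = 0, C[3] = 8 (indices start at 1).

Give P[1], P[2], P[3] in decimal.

CFB decryption: P_i = C_i ⊕ E(K, C_{i−1}), with C_{0} = IV.
P[1]: E(K, 12) = 5; 11 ⊕ 5 = 14.
P[2]: E(K, 11) = 4; 0 ⊕ 4 = 4.
P[3]: E(K, 0) = 9; 8 ⊕ 9 = 1.

P[1] = 14, P[2] = 4, P[3] = 1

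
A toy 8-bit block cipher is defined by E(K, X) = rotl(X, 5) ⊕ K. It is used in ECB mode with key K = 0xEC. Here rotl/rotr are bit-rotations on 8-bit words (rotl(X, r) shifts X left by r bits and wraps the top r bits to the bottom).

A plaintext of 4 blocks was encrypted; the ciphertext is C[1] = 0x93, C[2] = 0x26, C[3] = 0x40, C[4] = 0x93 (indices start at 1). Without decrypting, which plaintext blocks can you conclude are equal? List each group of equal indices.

P[1] = P[4]

ECB encrypts each block independently with the same key, so equal ciphertext blocks imply equal plaintext blocks.
C[1] = C[4] = 0x93, so P[1] = P[4].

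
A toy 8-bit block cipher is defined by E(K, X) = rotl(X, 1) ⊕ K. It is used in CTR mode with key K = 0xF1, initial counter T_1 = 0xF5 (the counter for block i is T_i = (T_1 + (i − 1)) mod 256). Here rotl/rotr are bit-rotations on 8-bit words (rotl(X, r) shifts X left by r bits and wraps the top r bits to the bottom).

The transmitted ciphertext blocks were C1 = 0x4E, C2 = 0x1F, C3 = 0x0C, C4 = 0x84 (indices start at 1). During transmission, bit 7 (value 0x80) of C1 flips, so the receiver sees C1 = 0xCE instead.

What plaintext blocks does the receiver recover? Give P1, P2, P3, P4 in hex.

CTR decryption: S_i = E(K, T_i) where T_i is the counter for block i; P_i = C_i ⊕ S_i.
Only C1 changed, to 0xCE. In CTR, a change in C_i flips the same bit in P_i only; the keystream is unaffected. Decrypting the received ciphertext:
P1: T = 0xF5, S = E(K, T) = 0x1A; 0xCE ⊕ 0x1A = 0xD4.
P2: T = 0xF6, S = E(K, T) = 0x1C; 0x1F ⊕ 0x1C = 0x03.
P3: T = 0xF7, S = E(K, T) = 0x1E; 0x0C ⊕ 0x1E = 0x12.
P4: T = 0xF8, S = E(K, T) = 0x00; 0x84 ⊕ 0x00 = 0x84.
Blocks that differ from the original plaintext: P1.

P1 = 0xD4, P2 = 0x03, P3 = 0x12, P4 = 0x84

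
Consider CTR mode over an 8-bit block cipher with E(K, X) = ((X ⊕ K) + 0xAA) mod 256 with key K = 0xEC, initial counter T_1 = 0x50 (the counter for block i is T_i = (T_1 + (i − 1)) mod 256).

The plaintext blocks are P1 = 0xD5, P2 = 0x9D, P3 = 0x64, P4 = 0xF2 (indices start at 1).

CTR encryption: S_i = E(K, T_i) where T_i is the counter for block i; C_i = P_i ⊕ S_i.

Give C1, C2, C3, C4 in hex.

C1 = 0xB3, C2 = 0xFA, C3 = 0x0C, C4 = 0x9B

C1: T = 0x50, S = E(K, T) = 0x66; 0xD5 ⊕ 0x66 = 0xB3.
C2: T = 0x51, S = E(K, T) = 0x67; 0x9D ⊕ 0x67 = 0xFA.
C3: T = 0x52, S = E(K, T) = 0x68; 0x64 ⊕ 0x68 = 0x0C.
C4: T = 0x53, S = E(K, T) = 0x69; 0xF2 ⊕ 0x69 = 0x9B.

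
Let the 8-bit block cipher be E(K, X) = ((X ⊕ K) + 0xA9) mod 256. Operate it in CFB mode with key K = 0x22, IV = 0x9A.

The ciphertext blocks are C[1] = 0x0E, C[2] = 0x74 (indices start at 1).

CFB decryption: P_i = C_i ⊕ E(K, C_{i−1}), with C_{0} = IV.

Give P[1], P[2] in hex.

P[1]: E(K, 0x9A) = 0x61; 0x0E ⊕ 0x61 = 0x6F.
P[2]: E(K, 0x0E) = 0xD5; 0x74 ⊕ 0xD5 = 0xA1.

P[1] = 0x6F, P[2] = 0xA1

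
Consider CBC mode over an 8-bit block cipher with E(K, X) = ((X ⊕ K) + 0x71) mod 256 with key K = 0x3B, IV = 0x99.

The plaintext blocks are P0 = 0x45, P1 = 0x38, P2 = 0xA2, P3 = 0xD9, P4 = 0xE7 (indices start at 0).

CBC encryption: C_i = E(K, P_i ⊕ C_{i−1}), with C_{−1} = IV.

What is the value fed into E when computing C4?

C0: P0 ⊕ 0x99 = 0xDC; E(K, 0xDC) = 0x58.
C1: P1 ⊕ 0x58 = 0x60; E(K, 0x60) = 0xCC.
C2: P2 ⊕ 0xCC = 0x6E; E(K, 0x6E) = 0xC6.
C3: P3 ⊕ 0xC6 = 0x1F; E(K, 0x1F) = 0x95.
C4: P4 ⊕ 0x95 = 0x72; E(K, 0x72) = 0xBA.
So the input to E for block 4 is 0x72.

0x72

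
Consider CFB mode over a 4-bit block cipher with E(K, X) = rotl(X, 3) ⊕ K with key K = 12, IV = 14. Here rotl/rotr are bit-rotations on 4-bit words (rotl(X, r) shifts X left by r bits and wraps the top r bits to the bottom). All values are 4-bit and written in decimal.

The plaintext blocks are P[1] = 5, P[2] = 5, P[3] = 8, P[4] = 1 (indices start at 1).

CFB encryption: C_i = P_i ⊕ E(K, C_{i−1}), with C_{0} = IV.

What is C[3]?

C[3] = 3

C[1]: E(K, 14) = 11; 5 ⊕ 11 = 14.
C[2]: E(K, 14) = 11; 5 ⊕ 11 = 14.
C[3]: E(K, 14) = 11; 8 ⊕ 11 = 3.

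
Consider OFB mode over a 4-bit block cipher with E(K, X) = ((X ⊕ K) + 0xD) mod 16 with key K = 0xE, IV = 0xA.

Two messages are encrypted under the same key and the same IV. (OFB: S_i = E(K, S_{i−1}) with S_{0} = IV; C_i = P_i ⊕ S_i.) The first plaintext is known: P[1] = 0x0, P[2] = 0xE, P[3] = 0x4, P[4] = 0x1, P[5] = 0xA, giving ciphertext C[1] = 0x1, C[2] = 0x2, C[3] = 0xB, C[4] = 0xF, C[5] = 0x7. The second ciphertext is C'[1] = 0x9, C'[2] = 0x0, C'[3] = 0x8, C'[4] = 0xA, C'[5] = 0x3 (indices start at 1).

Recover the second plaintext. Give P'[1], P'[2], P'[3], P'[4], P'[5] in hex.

P'[1] = 0x8, P'[2] = 0xC, P'[3] = 0x7, P'[4] = 0x4, P'[5] = 0xE

In OFB with a reused IV, both messages share the same keystream S_i, so C_i ⊕ C'_i = P_i ⊕ P'_i and thus P'_i = P_i ⊕ C_i ⊕ C'_i.
P'[1]: 0x0 ⊕ 0x1 ⊕ 0x9 = 0x8.
P'[2]: 0xE ⊕ 0x2 ⊕ 0x0 = 0xC.
P'[3]: 0x4 ⊕ 0xB ⊕ 0x8 = 0x7.
P'[4]: 0x1 ⊕ 0xF ⊕ 0xA = 0x4.
P'[5]: 0xA ⊕ 0x7 ⊕ 0x3 = 0xE.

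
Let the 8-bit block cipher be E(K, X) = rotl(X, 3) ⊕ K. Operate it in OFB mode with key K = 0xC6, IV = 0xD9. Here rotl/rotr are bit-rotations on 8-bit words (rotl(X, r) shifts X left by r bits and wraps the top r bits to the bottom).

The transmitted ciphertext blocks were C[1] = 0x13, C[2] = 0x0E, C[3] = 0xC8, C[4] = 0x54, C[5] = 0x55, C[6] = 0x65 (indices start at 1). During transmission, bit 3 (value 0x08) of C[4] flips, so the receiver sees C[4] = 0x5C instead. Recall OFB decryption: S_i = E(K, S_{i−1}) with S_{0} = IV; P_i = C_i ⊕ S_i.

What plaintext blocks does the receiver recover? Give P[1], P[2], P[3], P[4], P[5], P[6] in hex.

Only C[4] changed, to 0x5C. In OFB, a change in C_i flips the same bit in P_i only; the keystream is unaffected. Decrypting the received ciphertext:
P[1]: S = E(K, 0xD9) = 0x08; 0x13 ⊕ 0x08 = 0x1B.
P[2]: S = E(K, 0x08) = 0x86; 0x0E ⊕ 0x86 = 0x88.
P[3]: S = E(K, 0x86) = 0xF2; 0xC8 ⊕ 0xF2 = 0x3A.
P[4]: S = E(K, 0xF2) = 0x51; 0x5C ⊕ 0x51 = 0x0D.
P[5]: S = E(K, 0x51) = 0x4C; 0x55 ⊕ 0x4C = 0x19.
P[6]: S = E(K, 0x4C) = 0xA4; 0x65 ⊕ 0xA4 = 0xC1.
Blocks that differ from the original plaintext: P[4].

P[1] = 0x1B, P[2] = 0x88, P[3] = 0x3A, P[4] = 0x0D, P[5] = 0x19, P[6] = 0xC1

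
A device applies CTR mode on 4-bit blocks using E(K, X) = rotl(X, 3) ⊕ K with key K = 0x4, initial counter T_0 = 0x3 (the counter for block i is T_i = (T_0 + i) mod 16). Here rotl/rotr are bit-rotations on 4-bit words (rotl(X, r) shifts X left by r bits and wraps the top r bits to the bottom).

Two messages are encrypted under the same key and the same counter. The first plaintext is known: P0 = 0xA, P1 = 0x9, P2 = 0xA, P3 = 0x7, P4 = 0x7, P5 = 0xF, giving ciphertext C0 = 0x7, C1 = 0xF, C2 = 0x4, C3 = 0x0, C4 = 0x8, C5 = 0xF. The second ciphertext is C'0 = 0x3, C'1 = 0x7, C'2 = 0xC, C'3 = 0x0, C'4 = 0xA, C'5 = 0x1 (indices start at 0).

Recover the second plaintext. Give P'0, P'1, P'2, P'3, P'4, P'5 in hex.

In CTR with a reused counter, both messages share the same keystream S_i, so C_i ⊕ C'_i = P_i ⊕ P'_i and thus P'_i = P_i ⊕ C_i ⊕ C'_i.
P'0: 0xA ⊕ 0x7 ⊕ 0x3 = 0xE.
P'1: 0x9 ⊕ 0xF ⊕ 0x7 = 0x1.
P'2: 0xA ⊕ 0x4 ⊕ 0xC = 0x2.
P'3: 0x7 ⊕ 0x0 ⊕ 0x0 = 0x7.
P'4: 0x7 ⊕ 0x8 ⊕ 0xA = 0x5.
P'5: 0xF ⊕ 0xF ⊕ 0x1 = 0x1.

P'0 = 0xE, P'1 = 0x1, P'2 = 0x2, P'3 = 0x7, P'4 = 0x5, P'5 = 0x1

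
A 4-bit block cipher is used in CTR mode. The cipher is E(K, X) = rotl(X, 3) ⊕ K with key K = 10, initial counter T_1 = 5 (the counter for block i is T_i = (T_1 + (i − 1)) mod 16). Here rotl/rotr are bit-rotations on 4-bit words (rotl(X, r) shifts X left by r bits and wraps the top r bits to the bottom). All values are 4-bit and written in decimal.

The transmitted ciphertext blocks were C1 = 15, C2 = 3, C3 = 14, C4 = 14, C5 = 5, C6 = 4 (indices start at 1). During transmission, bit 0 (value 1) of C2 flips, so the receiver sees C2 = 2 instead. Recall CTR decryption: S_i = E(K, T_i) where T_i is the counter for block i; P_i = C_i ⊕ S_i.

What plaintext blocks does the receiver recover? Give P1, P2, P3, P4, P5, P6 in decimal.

Only C2 changed, to 2. In CTR, a change in C_i flips the same bit in P_i only; the keystream is unaffected. Decrypting the received ciphertext:
P1: T = 5, S = E(K, T) = 0; 15 ⊕ 0 = 15.
P2: T = 6, S = E(K, T) = 9; 2 ⊕ 9 = 11.
P3: T = 7, S = E(K, T) = 1; 14 ⊕ 1 = 15.
P4: T = 8, S = E(K, T) = 14; 14 ⊕ 14 = 0.
P5: T = 9, S = E(K, T) = 6; 5 ⊕ 6 = 3.
P6: T = 10, S = E(K, T) = 15; 4 ⊕ 15 = 11.
Blocks that differ from the original plaintext: P2.

P1 = 15, P2 = 11, P3 = 15, P4 = 0, P5 = 3, P6 = 11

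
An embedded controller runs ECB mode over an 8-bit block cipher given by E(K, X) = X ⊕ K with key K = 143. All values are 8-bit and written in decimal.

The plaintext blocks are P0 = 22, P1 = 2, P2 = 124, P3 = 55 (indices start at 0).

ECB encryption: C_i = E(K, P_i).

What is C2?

C2: E(K, 124) = 243.

C2 = 243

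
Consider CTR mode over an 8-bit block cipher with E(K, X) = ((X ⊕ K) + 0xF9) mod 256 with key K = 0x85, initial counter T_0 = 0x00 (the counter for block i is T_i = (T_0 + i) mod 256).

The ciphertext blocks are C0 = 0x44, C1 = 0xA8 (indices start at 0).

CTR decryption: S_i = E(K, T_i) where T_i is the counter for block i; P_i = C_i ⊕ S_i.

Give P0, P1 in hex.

P0: T = 0x00, S = E(K, T) = 0x7E; 0x44 ⊕ 0x7E = 0x3A.
P1: T = 0x01, S = E(K, T) = 0x7D; 0xA8 ⊕ 0x7D = 0xD5.

P0 = 0x3A, P1 = 0xD5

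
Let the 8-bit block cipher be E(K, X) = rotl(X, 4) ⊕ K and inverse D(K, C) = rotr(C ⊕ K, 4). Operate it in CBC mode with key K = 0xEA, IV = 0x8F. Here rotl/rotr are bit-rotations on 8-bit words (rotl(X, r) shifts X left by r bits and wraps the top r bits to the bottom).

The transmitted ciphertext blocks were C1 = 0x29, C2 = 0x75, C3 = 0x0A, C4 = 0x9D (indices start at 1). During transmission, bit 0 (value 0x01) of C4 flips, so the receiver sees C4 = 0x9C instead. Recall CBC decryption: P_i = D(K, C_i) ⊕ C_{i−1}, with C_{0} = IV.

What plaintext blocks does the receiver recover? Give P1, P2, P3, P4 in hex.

P1 = 0xB3, P2 = 0xD0, P3 = 0x7B, P4 = 0x6D

Only C4 changed, to 0x9C. In CBC, a change in C_i garbles P_i and flips the same bit in P_{i+1}. Decrypting the received ciphertext:
P1: D(K, 0x29) = 0x3C; 0x3C ⊕ 0x8F = 0xB3.
P2: D(K, 0x75) = 0xF9; 0xF9 ⊕ 0x29 = 0xD0.
P3: D(K, 0x0A) = 0x0E; 0x0E ⊕ 0x75 = 0x7B.
P4: D(K, 0x9C) = 0x67; 0x67 ⊕ 0x0A = 0x6D.
Blocks that differ from the original plaintext: P4.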